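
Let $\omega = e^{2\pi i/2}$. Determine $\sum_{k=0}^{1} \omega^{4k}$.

Since 2 divides 4, ω^4 = (ω^2)^2 = 1^2 = 1, so every term is 1.
Sum = 2 · 1 = 2


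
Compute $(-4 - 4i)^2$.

(a + bi)^2 = a^2 - b^2 + 2abi
= (-4)^2 - (-4)^2 + 2*(-4)*(-4)i
= 32i


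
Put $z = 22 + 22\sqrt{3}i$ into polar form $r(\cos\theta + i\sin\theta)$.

r = |z| = sqrt(a^2 + b^2) = sqrt((22)^2 + (22*sqrt(3))^2) = sqrt(484 + 1452) = sqrt(1936) = 44
θ = arctan(b/a) = arctan(38.1051/22) (quadrant-adjusted) = 60°
z = 44(cos 60° + i sin 60°)


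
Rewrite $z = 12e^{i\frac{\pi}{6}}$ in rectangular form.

a = r cos θ = 12 * sqrt(3)/2 = 6*sqrt(3)
b = r sin θ = 12 * 1/2 = 6
z = 6*sqrt(3) + 6i


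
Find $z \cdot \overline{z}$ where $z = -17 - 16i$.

z * conjugate(z) = |z|^2 = a^2 + b^2
= (-17)^2 + (-16)^2 = 545


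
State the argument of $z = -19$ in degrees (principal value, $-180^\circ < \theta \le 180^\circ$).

b = 0 and a < 0, so z lies on the negative real axis: θ = 180°


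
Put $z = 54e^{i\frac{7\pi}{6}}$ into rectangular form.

a = r cos θ = 54 * -sqrt(3)/2 = -27*sqrt(3)
b = r sin θ = 54 * -1/2 = -27
z = -27*sqrt(3) - 27i


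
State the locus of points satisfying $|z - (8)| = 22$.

|z - z0| = r describes a circle centered at z0 with radius r
Here z0 = 8 and r = 22
Locus: Circle centered at (8, 0) with radius 22


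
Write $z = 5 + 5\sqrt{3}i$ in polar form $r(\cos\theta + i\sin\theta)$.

r = |z| = sqrt(a^2 + b^2) = sqrt((5)^2 + (5*sqrt(3))^2) = sqrt(25 + 75) = sqrt(100) = 10
θ = arctan(b/a) = arctan(8.6603/5) (quadrant-adjusted) = 60°
z = 10(cos 60° + i sin 60°)


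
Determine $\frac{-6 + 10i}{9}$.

Divisor is real, so divide each part by 9:
= -2/3 + (10/9)i


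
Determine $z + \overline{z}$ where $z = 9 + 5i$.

z + conjugate(z) = (a + bi) + (a - bi) = 2a
= 2 * 9 = 18


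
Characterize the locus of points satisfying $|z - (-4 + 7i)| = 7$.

|z - z0| = r describes a circle centered at z0 with radius r
Here z0 = -4 + 7i and r = 7
Locus: Circle centered at (-4, 7) with radius 7


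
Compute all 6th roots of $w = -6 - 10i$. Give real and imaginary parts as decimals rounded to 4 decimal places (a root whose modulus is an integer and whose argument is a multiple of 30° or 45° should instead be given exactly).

|w| = sqrt(136) ≈ 11.661904, arg(w) ≈ 239.036243°
Root modulus = sqrt(136)^(1/6) ≈ 1.505896
Root arguments: θ_k = (arg(w) + 360°k)/6 for k = 0, 1, ..., 5
Compute each root as (root modulus)(cos θ_k + i sin θ_k) using full-precision intermediates, then round to 4 decimal places.
Roots: 1.1563 + 0.9647i, -0.2573 + 1.4837i, -1.4136 + 0.5190i, -1.1563 - 0.9647i, 0.2573 - 1.4837i, 1.4136 - 0.5190i


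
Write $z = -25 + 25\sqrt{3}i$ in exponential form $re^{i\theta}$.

r = |z| = sqrt((-25)^2 + (25*sqrt(3))^2) = sqrt(625 + 1875) = sqrt(2500) = 50
θ = arctan(b/a) = arctan(43.3013/-25) (quadrant-adjusted) = 120° = 2π/3
z = 50e^(i*2π/3)


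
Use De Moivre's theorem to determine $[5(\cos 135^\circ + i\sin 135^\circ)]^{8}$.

By De Moivre: z^n = r^n(cos(nθ) + i sin(nθ))
= 5^8(cos(8*135°) + i sin(8*135°))
= 390625(cos 0° + i sin 0°)
= 390625


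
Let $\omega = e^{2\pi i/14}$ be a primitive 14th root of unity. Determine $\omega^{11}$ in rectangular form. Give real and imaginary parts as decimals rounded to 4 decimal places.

ω^11 = e^(2πi·11/14) = e^(i·11π/7)
= cos(11π/7) + i sin(11π/7)
= 0.2225 - 0.9749i


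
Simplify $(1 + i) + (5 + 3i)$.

(1 + 5) + (1 + 3)i = 6 + 4i


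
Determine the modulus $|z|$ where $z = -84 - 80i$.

|z| = sqrt(a^2 + b^2) = sqrt((-84)^2 + (-80)^2) = sqrt(13456) = 116


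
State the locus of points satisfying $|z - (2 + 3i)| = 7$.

|z - z0| = r describes a circle centered at z0 with radius r
Here z0 = 2 + 3i and r = 7
Locus: Circle centered at (2, 3) with radius 7


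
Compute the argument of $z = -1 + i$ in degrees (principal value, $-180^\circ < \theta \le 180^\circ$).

θ = arctan(b/a) = arctan(1/-1) (quadrant-adjusted) = 135°


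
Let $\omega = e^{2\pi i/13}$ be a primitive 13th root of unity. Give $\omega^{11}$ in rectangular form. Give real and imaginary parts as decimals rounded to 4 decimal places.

ω^11 = e^(2πi·11/13) = e^(i·22π/13)
= cos(22π/13) + i sin(22π/13)
= 0.5681 - 0.8230i


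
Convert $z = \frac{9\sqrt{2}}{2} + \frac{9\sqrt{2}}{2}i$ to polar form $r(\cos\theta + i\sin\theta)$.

r = |z| = sqrt(a^2 + b^2) = sqrt((9*sqrt(2)/2)^2 + (9*sqrt(2)/2)^2) = sqrt(81/2 + 81/2) = sqrt(81) = 9
θ = arctan(b/a) = arctan(6.364/6.364) (quadrant-adjusted) = 45°
z = 9(cos 45° + i sin 45°)


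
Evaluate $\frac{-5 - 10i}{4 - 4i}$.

Multiply numerator and denominator by conjugate (4 + 4i):
= (-5 - 10i)(4 + 4i) / (4^2 + (-4)^2)
= (20 - 60i) / 32
Divide through by 4: (5 - 15i) / 8
= 5/8 - (15/8)i


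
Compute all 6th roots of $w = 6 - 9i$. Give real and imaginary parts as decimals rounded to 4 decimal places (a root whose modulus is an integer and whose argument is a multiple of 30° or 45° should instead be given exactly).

|w| = sqrt(117) ≈ 10.816654, arg(w) ≈ 303.690068°
Root modulus = sqrt(117)^(1/6) ≈ 1.487130
Root arguments: θ_k = (arg(w) + 360°k)/6 for k = 0, 1, ..., 5
Compute each root as (root modulus)(cos θ_k + i sin θ_k) using full-precision intermediates, then round to 4 decimal places.
Roots: 0.9436 + 1.1494i, -0.5236 + 1.3919i, -1.4672 + 0.2425i, -0.9436 - 1.1494i, 0.5236 - 1.3919i, 1.4672 - 0.2425i


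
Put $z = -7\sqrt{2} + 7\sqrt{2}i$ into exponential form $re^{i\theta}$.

r = |z| = sqrt((-7*sqrt(2))^2 + (7*sqrt(2))^2) = sqrt(98 + 98) = sqrt(196) = 14
θ = arctan(b/a) = arctan(9.8995/-9.8995) (quadrant-adjusted) = 135° = 3π/4
z = 14e^(i*3π/4)


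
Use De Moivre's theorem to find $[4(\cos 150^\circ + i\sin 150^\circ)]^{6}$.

By De Moivre: z^n = r^n(cos(nθ) + i sin(nθ))
= 4^6(cos(6*150°) + i sin(6*150°))
= 4096(cos 180° + i sin 180°)
= -4096


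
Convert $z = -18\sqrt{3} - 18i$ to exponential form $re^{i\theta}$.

r = |z| = sqrt((-18*sqrt(3))^2 + (-18)^2) = sqrt(972 + 324) = sqrt(1296) = 36
θ = arctan(b/a) = arctan(-18/-31.1769) (quadrant-adjusted) = 210° = 7π/6
z = 36e^(i*7π/6)


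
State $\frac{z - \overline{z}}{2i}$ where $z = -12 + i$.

z - conjugate(z) = 2bi
(z - conjugate(z))/(2i) = 2bi/(2i) = b = 1


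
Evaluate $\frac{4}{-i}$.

Multiply numerator and denominator by conjugate (i):
= (4)(i) / (0^2 + (-1)^2)
= (4i) / 1
= 4i


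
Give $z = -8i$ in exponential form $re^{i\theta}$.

r = |z| = sqrt((0)^2 + (-8)^2) = sqrt(0 + 64) = sqrt(64) = 8
a = 0 and b < 0, so z lies on the negative imaginary axis: θ = -90° = -π/2
z = 8e^(-i*π/2)


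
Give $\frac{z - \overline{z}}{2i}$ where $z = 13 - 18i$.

z - conjugate(z) = 2bi
(z - conjugate(z))/(2i) = 2bi/(2i) = b = -18


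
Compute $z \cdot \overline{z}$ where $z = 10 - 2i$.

z * conjugate(z) = |z|^2 = a^2 + b^2
= 10^2 + (-2)^2 = 104


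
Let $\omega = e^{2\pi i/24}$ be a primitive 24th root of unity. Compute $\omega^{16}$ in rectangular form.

ω^16 = e^(2πi·16/24) = e^(i·4π/3)
= cos(4π/3) + i sin(4π/3)
= -1/2 - (sqrt(3)/2)i


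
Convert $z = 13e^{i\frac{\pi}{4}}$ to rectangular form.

a = r cos θ = 13 * sqrt(2)/2 = 13*sqrt(2)/2
b = r sin θ = 13 * sqrt(2)/2 = 13*sqrt(2)/2
z = 13*sqrt(2)/2 + (13*sqrt(2)/2)i


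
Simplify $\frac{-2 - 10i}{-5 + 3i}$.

Multiply numerator and denominator by conjugate (-5 - 3i):
= (-2 - 10i)(-5 - 3i) / ((-5)^2 + 3^2)
= (-20 + 56i) / 34
Divide through by 2: (-10 + 28i) / 17
= -10/17 + (28/17)i


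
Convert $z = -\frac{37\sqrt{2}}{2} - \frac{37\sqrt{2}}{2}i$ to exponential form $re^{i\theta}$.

r = |z| = sqrt((-37*sqrt(2)/2)^2 + (-37*sqrt(2)/2)^2) = sqrt(1369/2 + 1369/2) = sqrt(1369) = 37
θ = arctan(b/a) = arctan(-26.163/-26.163) (quadrant-adjusted) = -135° = -3π/4
z = 37e^(-i*3π/4)


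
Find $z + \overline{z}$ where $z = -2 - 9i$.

z + conjugate(z) = (a + bi) + (a - bi) = 2a
= 2 * (-2) = -4


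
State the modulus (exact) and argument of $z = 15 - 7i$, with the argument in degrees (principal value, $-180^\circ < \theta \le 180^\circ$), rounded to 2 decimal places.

|z| = sqrt(15^2 + (-7)^2) = sqrt(274)
arg(z) = arctan(b/a) = arctan(-7/15) (quadrant-adjusted) = -25.02°


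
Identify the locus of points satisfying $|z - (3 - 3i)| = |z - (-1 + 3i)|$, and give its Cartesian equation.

|z - z1| = |z - z2| means z is equidistant from z1 and z2,
i.e. the perpendicular bisector of the segment from (3, -3) to (-1, 3) (midpoint (1, 0)).
With z = x + yi, square both sides:
(x - 3)^2 + (y - (-3))^2 = (x - (-1))^2 + (y - 3)^2
The x^2 and y^2 terms cancel: -8x + 12y = 10 - 18 = -8
Simplify: 2x - 3y = 2
Locus: Perpendicular bisector of the segment from (3, -3) to (-1, 3): the line 2x - 3y = 2


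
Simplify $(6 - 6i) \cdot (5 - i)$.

(a1*a2 - b1*b2) + (a1*b2 + b1*a2)i
= (30 - 6) + (-6 + (-30))i
= 24 - 36i


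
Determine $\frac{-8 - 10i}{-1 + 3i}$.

Multiply numerator and denominator by conjugate (-1 - 3i):
= (-8 - 10i)(-1 - 3i) / ((-1)^2 + 3^2)
= (-22 + 34i) / 10
Divide through by 2: (-11 + 17i) / 5
= -11/5 + (17/5)i


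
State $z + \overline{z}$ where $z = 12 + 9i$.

z + conjugate(z) = (a + bi) + (a - bi) = 2a
= 2 * 12 = 24


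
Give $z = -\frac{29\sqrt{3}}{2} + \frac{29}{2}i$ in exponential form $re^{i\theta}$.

r = |z| = sqrt((-29*sqrt(3)/2)^2 + (29/2)^2) = sqrt(2523/4 + 841/4) = sqrt(841) = 29
θ = arctan(b/a) = arctan(14.5/-25.1147) (quadrant-adjusted) = 150° = 5π/6
z = 29e^(i*5π/6)


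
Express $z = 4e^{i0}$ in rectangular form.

a = r cos θ = 4 * 1 = 4
b = r sin θ = 4 * 0 = 0
z = 4


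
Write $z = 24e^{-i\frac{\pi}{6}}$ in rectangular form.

a = r cos θ = 24 * sqrt(3)/2 = 12*sqrt(3)
b = r sin θ = 24 * -1/2 = -12
z = 12*sqrt(3) - 12i


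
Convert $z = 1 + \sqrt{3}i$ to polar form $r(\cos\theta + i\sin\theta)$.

r = |z| = sqrt(a^2 + b^2) = sqrt((1)^2 + (sqrt(3))^2) = sqrt(1 + 3) = sqrt(4) = 2
θ = arctan(b/a) = arctan(1.7321/1) (quadrant-adjusted) = 60°
z = 2(cos 60° + i sin 60°)


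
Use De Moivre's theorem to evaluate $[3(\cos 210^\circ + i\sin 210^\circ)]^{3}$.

By De Moivre: z^n = r^n(cos(nθ) + i sin(nθ))
= 3^3(cos(3*210°) + i sin(3*210°))
= 27(cos 270° + i sin 270°)
= -27i


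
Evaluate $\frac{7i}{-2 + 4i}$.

Multiply numerator and denominator by conjugate (-2 - 4i):
= (7i)(-2 - 4i) / ((-2)^2 + 4^2)
= (28 - 14i) / 20
Divide through by 2: (14 - 7i) / 10
= 7/5 - (7/10)i


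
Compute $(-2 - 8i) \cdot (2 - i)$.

(a1*a2 - b1*b2) + (a1*b2 + b1*a2)i
= (-4 - 8) + (2 + (-16))i
= -12 - 14i


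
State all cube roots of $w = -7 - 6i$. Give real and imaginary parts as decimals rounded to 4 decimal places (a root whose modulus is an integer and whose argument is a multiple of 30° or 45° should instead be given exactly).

|w| = sqrt(85) ≈ 9.219544, arg(w) ≈ 220.601295°
Root modulus = sqrt(85)^(1/3) ≈ 2.096862
Root arguments: θ_k = (arg(w) + 360°k)/3 for k = 0, 1, ..., 2
Compute each root as (root modulus)(cos θ_k + i sin θ_k) using full-precision intermediates, then round to 4 decimal places.
Roots: 0.5944 + 2.0109i, -2.0386 - 0.4907i, 1.4443 - 1.5202i


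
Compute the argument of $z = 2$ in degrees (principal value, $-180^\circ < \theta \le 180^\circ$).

b = 0 and a > 0, so z lies on the positive real axis: θ = 0°


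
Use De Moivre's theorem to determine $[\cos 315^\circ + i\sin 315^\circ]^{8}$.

By De Moivre: z^n = r^n(cos(nθ) + i sin(nθ))
= 1^8(cos(8*315°) + i sin(8*315°))
= 1(cos 0° + i sin 0°)
= 1


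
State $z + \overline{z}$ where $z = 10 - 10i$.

z + conjugate(z) = (a + bi) + (a - bi) = 2a
= 2 * 10 = 20


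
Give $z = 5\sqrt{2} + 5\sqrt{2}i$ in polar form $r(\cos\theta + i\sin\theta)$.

r = |z| = sqrt(a^2 + b^2) = sqrt((5*sqrt(2))^2 + (5*sqrt(2))^2) = sqrt(50 + 50) = sqrt(100) = 10
θ = arctan(b/a) = arctan(7.0711/7.0711) (quadrant-adjusted) = 45°
z = 10(cos 45° + i sin 45°)


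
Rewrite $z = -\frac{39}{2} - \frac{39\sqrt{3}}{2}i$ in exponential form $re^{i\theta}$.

r = |z| = sqrt((-39/2)^2 + (-39*sqrt(3)/2)^2) = sqrt(1521/4 + 4563/4) = sqrt(1521) = 39
θ = arctan(b/a) = arctan(-33.775/-19.5) (quadrant-adjusted) = 240° = 4π/3
z = 39e^(i*4π/3)


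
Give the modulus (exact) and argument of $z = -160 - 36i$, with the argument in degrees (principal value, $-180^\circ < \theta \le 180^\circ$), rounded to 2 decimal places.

|z| = sqrt((-160)^2 + (-36)^2) = 164
arg(z) = arctan(b/a) = arctan(-36/-160) (quadrant-adjusted) = -167.32°


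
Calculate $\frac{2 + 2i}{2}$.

Divisor is real, so divide each part by 2:
= 1 + i


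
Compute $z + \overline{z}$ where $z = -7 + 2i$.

z + conjugate(z) = (a + bi) + (a - bi) = 2a
= 2 * (-7) = -14


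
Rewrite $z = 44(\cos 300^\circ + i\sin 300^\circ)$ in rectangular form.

a = r cos θ = 44 * 1/2 = 22
b = r sin θ = 44 * -sqrt(3)/2 = -22*sqrt(3)
z = 22 - 22*sqrt(3)i


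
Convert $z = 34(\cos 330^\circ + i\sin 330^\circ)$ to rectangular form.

a = r cos θ = 34 * sqrt(3)/2 = 17*sqrt(3)
b = r sin θ = 34 * -1/2 = -17
z = 17*sqrt(3) - 17i


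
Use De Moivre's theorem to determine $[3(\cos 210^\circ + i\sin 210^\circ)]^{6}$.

By De Moivre: z^n = r^n(cos(nθ) + i sin(nθ))
= 3^6(cos(6*210°) + i sin(6*210°))
= 729(cos 180° + i sin 180°)
= -729


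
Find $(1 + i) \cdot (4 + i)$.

(a1*a2 - b1*b2) + (a1*b2 + b1*a2)i
= (4 - 1) + (1 + 4)i
= 3 + 5i


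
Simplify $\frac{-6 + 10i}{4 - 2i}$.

Multiply numerator and denominator by conjugate (4 + 2i):
= (-6 + 10i)(4 + 2i) / (4^2 + (-2)^2)
= (-44 + 28i) / 20
Divide through by 4: (-11 + 7i) / 5
= -11/5 + (7/5)i


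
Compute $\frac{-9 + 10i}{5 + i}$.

Multiply numerator and denominator by conjugate (5 - i):
= (-9 + 10i)(5 - i) / (5^2 + 1^2)
= (-35 + 59i) / 26
= -35/26 + (59/26)i


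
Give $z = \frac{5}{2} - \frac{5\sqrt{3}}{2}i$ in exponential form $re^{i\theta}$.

r = |z| = sqrt((5/2)^2 + (-5*sqrt(3)/2)^2) = sqrt(25/4 + 75/4) = sqrt(25) = 5
θ = arctan(b/a) = arctan(-4.3301/2.5) (quadrant-adjusted) = -60° = -π/3
z = 5e^(-i*π/3)


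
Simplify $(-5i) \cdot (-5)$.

(a1*a2 - b1*b2) + (a1*b2 + b1*a2)i
= (0 - 0) + (0 + 25)i
= 25i


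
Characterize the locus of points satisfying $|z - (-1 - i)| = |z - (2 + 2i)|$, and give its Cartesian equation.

|z - z1| = |z - z2| means z is equidistant from z1 and z2,
i.e. the perpendicular bisector of the segment from (-1, -1) to (2, 2) (midpoint (1/2, 1/2)).
With z = x + yi, square both sides:
(x - (-1))^2 + (y - (-1))^2 = (x - 2)^2 + (y - 2)^2
The x^2 and y^2 terms cancel: 6x + 6y = 8 - 2 = 6
Simplify: x + y = 1
Locus: Perpendicular bisector of the segment from (-1, -1) to (2, 2): the line x + y = 1


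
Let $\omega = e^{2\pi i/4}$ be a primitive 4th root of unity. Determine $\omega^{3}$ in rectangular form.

ω^3 = e^(2πi·3/4) = e^(i·3π/2)
= cos(3π/2) + i sin(3π/2)
= -i


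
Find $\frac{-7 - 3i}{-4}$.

Divisor is real, so divide each part by -4:
= 7/4 + (3/4)i


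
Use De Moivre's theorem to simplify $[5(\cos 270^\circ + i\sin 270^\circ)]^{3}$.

By De Moivre: z^n = r^n(cos(nθ) + i sin(nθ))
= 5^3(cos(3*270°) + i sin(3*270°))
= 125(cos 90° + i sin 90°)
= 125i


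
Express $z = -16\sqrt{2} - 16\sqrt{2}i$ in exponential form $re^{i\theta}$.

r = |z| = sqrt((-16*sqrt(2))^2 + (-16*sqrt(2))^2) = sqrt(512 + 512) = sqrt(1024) = 32
θ = arctan(b/a) = arctan(-22.6274/-22.6274) (quadrant-adjusted) = 225° = 5π/4
z = 32e^(i*5π/4)


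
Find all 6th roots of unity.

ω_k = e^(2πik/6) = cos(2πk/6) + i sin(2πk/6) for k = 0, 1, ..., 5
Roots: 1, 1/2 + (sqrt(3)/2)i, -1/2 + (sqrt(3)/2)i, -1, -1/2 - (sqrt(3)/2)i, 1/2 - (sqrt(3)/2)i


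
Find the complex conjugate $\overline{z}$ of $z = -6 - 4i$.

If z = a + bi, then conjugate(z) = a - bi
conjugate(-6 - 4i) = -6 + 4i


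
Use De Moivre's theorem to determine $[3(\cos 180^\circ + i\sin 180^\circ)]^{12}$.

By De Moivre: z^n = r^n(cos(nθ) + i sin(nθ))
= 3^12(cos(12*180°) + i sin(12*180°))
= 531441(cos 0° + i sin 0°)
= 531441


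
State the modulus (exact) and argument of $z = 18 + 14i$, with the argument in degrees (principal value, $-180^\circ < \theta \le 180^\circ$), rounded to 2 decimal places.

|z| = sqrt(18^2 + 14^2) = sqrt(520)
arg(z) = arctan(b/a) = arctan(14/18) (quadrant-adjusted) = 37.87°


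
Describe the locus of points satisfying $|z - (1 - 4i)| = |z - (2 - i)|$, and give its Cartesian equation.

|z - z1| = |z - z2| means z is equidistant from z1 and z2,
i.e. the perpendicular bisector of the segment from (1, -4) to (2, -1) (midpoint (3/2, -5/2)).
With z = x + yi, square both sides:
(x - 1)^2 + (y - (-4))^2 = (x - 2)^2 + (y - (-1))^2
The x^2 and y^2 terms cancel: 2x + 6y = 5 - 17 = -12
Simplify: x + 3y = -6
Locus: Perpendicular bisector of the segment from (1, -4) to (2, -1): the line x + 3y = -6


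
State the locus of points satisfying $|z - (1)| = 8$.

|z - z0| = r describes a circle centered at z0 with radius r
Here z0 = 1 and r = 8
Locus: Circle centered at (1, 0) with radius 8


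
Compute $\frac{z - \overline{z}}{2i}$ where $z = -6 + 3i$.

z - conjugate(z) = 2bi
(z - conjugate(z))/(2i) = 2bi/(2i) = b = 3


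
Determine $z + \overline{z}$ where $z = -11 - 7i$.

z + conjugate(z) = (a + bi) + (a - bi) = 2a
= 2 * (-11) = -22


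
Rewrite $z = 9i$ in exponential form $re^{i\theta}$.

r = |z| = sqrt((0)^2 + (9)^2) = sqrt(0 + 81) = sqrt(81) = 9
a = 0 and b > 0, so z lies on the positive imaginary axis: θ = 90° = π/2
z = 9e^(i*π/2)


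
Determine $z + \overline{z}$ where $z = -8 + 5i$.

z + conjugate(z) = (a + bi) + (a - bi) = 2a
= 2 * (-8) = -16


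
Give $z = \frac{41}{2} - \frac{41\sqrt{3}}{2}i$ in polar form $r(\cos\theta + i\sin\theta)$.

r = |z| = sqrt(a^2 + b^2) = sqrt((41/2)^2 + (-41*sqrt(3)/2)^2) = sqrt(1681/4 + 5043/4) = sqrt(1681) = 41
θ = arctan(b/a) = arctan(-35.507/20.5) (quadrant-adjusted) = 300°
z = 41(cos 300° + i sin 300°)


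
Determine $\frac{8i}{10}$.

Divisor is real, so divide each part by 10:
= 0 + (4/5)i


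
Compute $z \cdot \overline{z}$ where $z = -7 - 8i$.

z * conjugate(z) = |z|^2 = a^2 + b^2
= (-7)^2 + (-8)^2 = 113


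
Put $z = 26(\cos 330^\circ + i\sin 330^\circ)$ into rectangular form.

a = r cos θ = 26 * sqrt(3)/2 = 13*sqrt(3)
b = r sin θ = 26 * -1/2 = -13
z = 13*sqrt(3) - 13i


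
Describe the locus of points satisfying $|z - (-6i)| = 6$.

|z - z0| = r describes a circle centered at z0 with radius r
Here z0 = -6i and r = 6
Locus: Circle centered at (0, -6) with radius 6


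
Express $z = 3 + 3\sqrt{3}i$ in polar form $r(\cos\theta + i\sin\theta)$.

r = |z| = sqrt(a^2 + b^2) = sqrt((3)^2 + (3*sqrt(3))^2) = sqrt(9 + 27) = sqrt(36) = 6
θ = arctan(b/a) = arctan(5.1962/3) (quadrant-adjusted) = 60°
z = 6(cos 60° + i sin 60°)


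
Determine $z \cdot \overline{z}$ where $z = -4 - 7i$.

z * conjugate(z) = |z|^2 = a^2 + b^2
= (-4)^2 + (-7)^2 = 65


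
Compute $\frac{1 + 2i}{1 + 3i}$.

Multiply numerator and denominator by conjugate (1 - 3i):
= (1 + 2i)(1 - 3i) / (1^2 + 3^2)
= (7 - i) / 10
= 7/10 - (1/10)i


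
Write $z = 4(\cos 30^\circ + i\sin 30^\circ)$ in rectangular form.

a = r cos θ = 4 * sqrt(3)/2 = 2*sqrt(3)
b = r sin θ = 4 * 1/2 = 2
z = 2*sqrt(3) + 2i


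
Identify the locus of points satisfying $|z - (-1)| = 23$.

|z - z0| = r describes a circle centered at z0 with radius r
Here z0 = -1 and r = 23
Locus: Circle centered at (-1, 0) with radius 23


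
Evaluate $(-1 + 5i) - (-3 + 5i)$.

(-1 - (-3)) + (5 - 5)i = 2


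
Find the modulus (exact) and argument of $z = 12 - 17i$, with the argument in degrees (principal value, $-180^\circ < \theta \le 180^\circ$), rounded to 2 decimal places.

|z| = sqrt(12^2 + (-17)^2) = sqrt(433)
arg(z) = arctan(b/a) = arctan(-17/12) (quadrant-adjusted) = -54.78°


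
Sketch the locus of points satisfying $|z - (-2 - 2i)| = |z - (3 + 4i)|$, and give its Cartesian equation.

|z - z1| = |z - z2| means z is equidistant from z1 and z2,
i.e. the perpendicular bisector of the segment from (-2, -2) to (3, 4) (midpoint (1/2, 1)).
With z = x + yi, square both sides:
(x - (-2))^2 + (y - (-2))^2 = (x - 3)^2 + (y - 4)^2
The x^2 and y^2 terms cancel: 10x + 12y = 25 - 8 = 17
Simplify: 10x + 12y = 17
Locus: Perpendicular bisector of the segment from (-2, -2) to (3, 4): the line 10x + 12y = 17


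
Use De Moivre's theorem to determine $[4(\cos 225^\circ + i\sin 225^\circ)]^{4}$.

By De Moivre: z^n = r^n(cos(nθ) + i sin(nθ))
= 4^4(cos(4*225°) + i sin(4*225°))
= 256(cos 180° + i sin 180°)
= -256


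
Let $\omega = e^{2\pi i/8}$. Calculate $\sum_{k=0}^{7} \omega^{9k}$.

Let ζ = ω^9 = e^(2πi·9/8). Since 8 ∤ 9, ζ ≠ 1.
Sum = Σ_{k=0}^{7} ζ^k = (ζ^8 - 1)/(ζ - 1) = (ω^{9·8} - 1)/(ζ - 1) = (1 - 1)/(ζ - 1) = 0


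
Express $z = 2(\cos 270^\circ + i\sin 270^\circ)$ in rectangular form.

a = r cos θ = 2 * 0 = 0
b = r sin θ = 2 * -1 = -2
z = -2i


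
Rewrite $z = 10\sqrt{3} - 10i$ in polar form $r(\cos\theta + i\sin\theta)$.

r = |z| = sqrt(a^2 + b^2) = sqrt((10*sqrt(3))^2 + (-10)^2) = sqrt(300 + 100) = sqrt(400) = 20
θ = arctan(b/a) = arctan(-10/17.3205) (quadrant-adjusted) = 330°
z = 20(cos 330° + i sin 330°)


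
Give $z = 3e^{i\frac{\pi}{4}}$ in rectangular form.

a = r cos θ = 3 * sqrt(2)/2 = 3*sqrt(2)/2
b = r sin θ = 3 * sqrt(2)/2 = 3*sqrt(2)/2
z = 3*sqrt(2)/2 + (3*sqrt(2)/2)i


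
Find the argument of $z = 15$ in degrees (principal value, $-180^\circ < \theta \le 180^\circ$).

b = 0 and a > 0, so z lies on the positive real axis: θ = 0°


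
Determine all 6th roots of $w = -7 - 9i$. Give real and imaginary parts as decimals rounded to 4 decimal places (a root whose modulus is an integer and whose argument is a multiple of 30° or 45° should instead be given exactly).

|w| = sqrt(130) ≈ 11.401754, arg(w) ≈ 232.125016°
Root modulus = sqrt(130)^(1/6) ≈ 1.500244
Root arguments: θ_k = (arg(w) + 360°k)/6 for k = 0, 1, ..., 5
Compute each root as (root modulus)(cos θ_k + i sin θ_k) using full-precision intermediates, then round to 4 decimal places.
Roots: 1.1710 + 0.9378i, -0.2266 + 1.4830i, -1.3976 + 0.5453i, -1.1710 - 0.9378i, 0.2266 - 1.4830i, 1.3976 - 0.5453i


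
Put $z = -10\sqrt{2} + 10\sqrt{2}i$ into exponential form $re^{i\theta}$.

r = |z| = sqrt((-10*sqrt(2))^2 + (10*sqrt(2))^2) = sqrt(200 + 200) = sqrt(400) = 20
θ = arctan(b/a) = arctan(14.1421/-14.1421) (quadrant-adjusted) = 135° = 3π/4
z = 20e^(i*3π/4)


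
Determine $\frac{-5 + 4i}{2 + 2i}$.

Multiply numerator and denominator by conjugate (2 - 2i):
= (-5 + 4i)(2 - 2i) / (2^2 + 2^2)
= (-2 + 18i) / 8
Divide through by 2: (-1 + 9i) / 4
= -1/4 + (9/4)i


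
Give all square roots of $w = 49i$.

|w| = 49, arg(w) = 90°
Root modulus = 49^(1/2) = 7
Root arguments: θ_k = (90° + 360°k)/2 for k = 0, 1, ..., 1
Roots: 7*sqrt(2)/2 + (7*sqrt(2)/2)i, -7*sqrt(2)/2 - (7*sqrt(2)/2)i


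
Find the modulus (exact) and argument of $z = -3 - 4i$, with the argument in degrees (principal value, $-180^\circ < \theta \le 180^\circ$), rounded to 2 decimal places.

|z| = sqrt((-3)^2 + (-4)^2) = 5
arg(z) = arctan(b/a) = arctan(-4/-3) (quadrant-adjusted) = -126.87°


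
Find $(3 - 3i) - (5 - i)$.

(3 - 5) + (-3 - (-1))i = -2 - 2i


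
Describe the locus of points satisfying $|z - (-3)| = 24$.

|z - z0| = r describes a circle centered at z0 with radius r
Here z0 = -3 and r = 24
Locus: Circle centered at (-3, 0) with radius 24


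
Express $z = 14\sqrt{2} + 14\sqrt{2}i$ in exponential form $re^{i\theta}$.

r = |z| = sqrt((14*sqrt(2))^2 + (14*sqrt(2))^2) = sqrt(392 + 392) = sqrt(784) = 28
θ = arctan(b/a) = arctan(19.799/19.799) (quadrant-adjusted) = 45° = π/4
z = 28e^(i*π/4)


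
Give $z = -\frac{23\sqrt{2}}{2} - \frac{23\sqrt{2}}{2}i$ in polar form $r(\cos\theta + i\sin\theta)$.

r = |z| = sqrt(a^2 + b^2) = sqrt((-23*sqrt(2)/2)^2 + (-23*sqrt(2)/2)^2) = sqrt(529/2 + 529/2) = sqrt(529) = 23
θ = arctan(b/a) = arctan(-16.2635/-16.2635) (quadrant-adjusted) = 225°
z = 23(cos 225° + i sin 225°)


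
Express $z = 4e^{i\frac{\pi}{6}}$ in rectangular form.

a = r cos θ = 4 * sqrt(3)/2 = 2*sqrt(3)
b = r sin θ = 4 * 1/2 = 2
z = 2*sqrt(3) + 2i


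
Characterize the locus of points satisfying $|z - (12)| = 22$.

|z - z0| = r describes a circle centered at z0 with radius r
Here z0 = 12 and r = 22
Locus: Circle centered at (12, 0) with radius 22


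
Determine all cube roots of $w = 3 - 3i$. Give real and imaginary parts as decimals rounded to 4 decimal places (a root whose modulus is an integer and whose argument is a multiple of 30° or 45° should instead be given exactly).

|w| = sqrt(18) ≈ 4.242641, arg(w) = 315°
Root modulus = sqrt(18)^(1/3) ≈ 1.618870
Root arguments: θ_k = (315° + 360°k)/3 for k = 0, 1, ..., 2
Compute each root as (root modulus)(cos θ_k + i sin θ_k) using full-precision intermediates, then round to 4 decimal places.
Roots: -0.4190 + 1.5637i, -1.1447 - 1.1447i, 1.5637 - 0.4190i


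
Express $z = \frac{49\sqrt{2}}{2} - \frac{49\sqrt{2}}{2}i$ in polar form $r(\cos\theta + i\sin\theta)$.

r = |z| = sqrt(a^2 + b^2) = sqrt((49*sqrt(2)/2)^2 + (-49*sqrt(2)/2)^2) = sqrt(2401/2 + 2401/2) = sqrt(2401) = 49
θ = arctan(b/a) = arctan(-34.6482/34.6482) (quadrant-adjusted) = 315°
z = 49(cos 315° + i sin 315°)


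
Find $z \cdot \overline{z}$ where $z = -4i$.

z * conjugate(z) = |z|^2 = a^2 + b^2
= 0^2 + (-4)^2 = 16


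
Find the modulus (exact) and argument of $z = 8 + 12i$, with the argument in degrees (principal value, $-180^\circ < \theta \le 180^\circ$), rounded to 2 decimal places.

|z| = sqrt(8^2 + 12^2) = sqrt(208)
arg(z) = arctan(b/a) = arctan(12/8) (quadrant-adjusted) = 56.31°


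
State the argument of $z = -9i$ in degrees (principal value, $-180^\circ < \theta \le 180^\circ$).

a = 0 and b < 0, so z lies on the negative imaginary axis: θ = -90°


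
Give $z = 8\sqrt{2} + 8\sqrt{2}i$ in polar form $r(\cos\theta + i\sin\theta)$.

r = |z| = sqrt(a^2 + b^2) = sqrt((8*sqrt(2))^2 + (8*sqrt(2))^2) = sqrt(128 + 128) = sqrt(256) = 16
θ = arctan(b/a) = arctan(11.3137/11.3137) (quadrant-adjusted) = 45°
z = 16(cos 45° + i sin 45°)


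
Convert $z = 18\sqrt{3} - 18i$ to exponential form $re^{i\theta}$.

r = |z| = sqrt((18*sqrt(3))^2 + (-18)^2) = sqrt(972 + 324) = sqrt(1296) = 36
θ = arctan(b/a) = arctan(-18/31.1769) (quadrant-adjusted) = -30° = -π/6
z = 36e^(-i*π/6)


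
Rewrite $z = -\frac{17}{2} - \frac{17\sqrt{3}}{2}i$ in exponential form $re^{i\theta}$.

r = |z| = sqrt((-17/2)^2 + (-17*sqrt(3)/2)^2) = sqrt(289/4 + 867/4) = sqrt(289) = 17
θ = arctan(b/a) = arctan(-14.7224/-8.5) (quadrant-adjusted) = -120° = -2π/3
z = 17e^(-i*2π/3)


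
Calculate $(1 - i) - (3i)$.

(1 - 0) + (-1 - 3)i = 1 - 4i


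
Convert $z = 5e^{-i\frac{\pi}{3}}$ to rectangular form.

a = r cos θ = 5 * 1/2 = 5/2
b = r sin θ = 5 * -sqrt(3)/2 = -5*sqrt(3)/2
z = 5/2 - (5*sqrt(3)/2)i


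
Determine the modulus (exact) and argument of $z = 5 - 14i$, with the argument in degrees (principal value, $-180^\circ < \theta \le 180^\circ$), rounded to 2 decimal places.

|z| = sqrt(5^2 + (-14)^2) = sqrt(221)
arg(z) = arctan(b/a) = arctan(-14/5) (quadrant-adjusted) = -70.35°


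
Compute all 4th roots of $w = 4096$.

|w| = 4096, arg(w) = 0°
Root modulus = 4096^(1/4) = 8
Root arguments: θ_k = (0° + 360°k)/4 for k = 0, 1, ..., 3
Roots: 8, 8i, -8, -8i


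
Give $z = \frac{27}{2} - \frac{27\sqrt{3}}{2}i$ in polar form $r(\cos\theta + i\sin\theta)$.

r = |z| = sqrt(a^2 + b^2) = sqrt((27/2)^2 + (-27*sqrt(3)/2)^2) = sqrt(729/4 + 2187/4) = sqrt(729) = 27
θ = arctan(b/a) = arctan(-23.3827/13.5) (quadrant-adjusted) = 300°
z = 27(cos 300° + i sin 300°)


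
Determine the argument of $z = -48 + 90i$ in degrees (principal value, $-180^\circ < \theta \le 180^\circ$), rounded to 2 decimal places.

θ = arctan(b/a) = arctan(90/-48) (quadrant-adjusted) = 118.07°


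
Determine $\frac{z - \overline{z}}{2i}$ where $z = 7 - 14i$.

z - conjugate(z) = 2bi
(z - conjugate(z))/(2i) = 2bi/(2i) = b = -14


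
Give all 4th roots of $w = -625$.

|w| = 625, arg(w) = 180°
Root modulus = 625^(1/4) = 5
Root arguments: θ_k = (180° + 360°k)/4 for k = 0, 1, ..., 3
Roots: 5*sqrt(2)/2 + (5*sqrt(2)/2)i, -5*sqrt(2)/2 + (5*sqrt(2)/2)i, -5*sqrt(2)/2 - (5*sqrt(2)/2)i, 5*sqrt(2)/2 - (5*sqrt(2)/2)i


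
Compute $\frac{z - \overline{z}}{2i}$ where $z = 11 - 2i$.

z - conjugate(z) = 2bi
(z - conjugate(z))/(2i) = 2bi/(2i) = b = -2


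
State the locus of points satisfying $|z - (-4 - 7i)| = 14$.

|z - z0| = r describes a circle centered at z0 with radius r
Here z0 = -4 - 7i and r = 14
Locus: Circle centered at (-4, -7) with radius 14


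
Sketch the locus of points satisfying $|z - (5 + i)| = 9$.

|z - z0| = r describes a circle centered at z0 with radius r
Here z0 = 5 + i and r = 9
Locus: Circle centered at (5, 1) with radius 9


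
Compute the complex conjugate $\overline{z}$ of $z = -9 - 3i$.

If z = a + bi, then conjugate(z) = a - bi
conjugate(-9 - 3i) = -9 + 3i


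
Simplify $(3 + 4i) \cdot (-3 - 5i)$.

(a1*a2 - b1*b2) + (a1*b2 + b1*a2)i
= (-9 - (-20)) + (-15 + (-12))i
= 11 - 27i


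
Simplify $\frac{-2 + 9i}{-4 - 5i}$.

Multiply numerator and denominator by conjugate (-4 + 5i):
= (-2 + 9i)(-4 + 5i) / ((-4)^2 + (-5)^2)
= (-37 - 46i) / 41
= -37/41 - (46/41)i


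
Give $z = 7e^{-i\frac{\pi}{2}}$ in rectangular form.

a = r cos θ = 7 * 0 = 0
b = r sin θ = 7 * -1 = -7
z = -7i


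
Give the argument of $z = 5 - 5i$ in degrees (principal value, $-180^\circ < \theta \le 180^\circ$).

θ = arctan(b/a) = arctan(-5/5) (quadrant-adjusted) = -45°


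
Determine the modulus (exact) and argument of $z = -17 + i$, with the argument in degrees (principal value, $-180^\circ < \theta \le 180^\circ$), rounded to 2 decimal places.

|z| = sqrt((-17)^2 + 1^2) = sqrt(290)
arg(z) = arctan(b/a) = arctan(1/-17) (quadrant-adjusted) = 176.63°


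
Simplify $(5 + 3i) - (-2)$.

(5 - (-2)) + (3 - 0)i = 7 + 3i


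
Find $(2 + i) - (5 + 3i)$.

(2 - 5) + (1 - 3)i = -3 - 2i


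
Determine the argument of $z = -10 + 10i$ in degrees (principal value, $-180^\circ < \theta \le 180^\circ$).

θ = arctan(b/a) = arctan(10/-10) (quadrant-adjusted) = 135°


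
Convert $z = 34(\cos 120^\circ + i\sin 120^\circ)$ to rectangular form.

a = r cos θ = 34 * -1/2 = -17
b = r sin θ = 34 * sqrt(3)/2 = 17*sqrt(3)
z = -17 + 17*sqrt(3)i


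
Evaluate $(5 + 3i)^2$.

(a + bi)^2 = a^2 - b^2 + 2abi
= 5^2 - 3^2 + 2*5*3i
= 16 + 30i


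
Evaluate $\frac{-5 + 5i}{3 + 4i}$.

Multiply numerator and denominator by conjugate (3 - 4i):
= (-5 + 5i)(3 - 4i) / (3^2 + 4^2)
= (5 + 35i) / 25
Divide through by 5: (1 + 7i) / 5
= 1/5 + (7/5)i


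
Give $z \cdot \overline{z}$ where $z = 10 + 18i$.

z * conjugate(z) = |z|^2 = a^2 + b^2
= 10^2 + 18^2 = 424


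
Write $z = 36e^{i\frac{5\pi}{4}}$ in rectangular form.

a = r cos θ = 36 * -sqrt(2)/2 = -18*sqrt(2)
b = r sin θ = 36 * -sqrt(2)/2 = -18*sqrt(2)
z = -18*sqrt(2) - 18*sqrt(2)i


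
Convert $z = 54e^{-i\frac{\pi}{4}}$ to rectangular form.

a = r cos θ = 54 * sqrt(2)/2 = 27*sqrt(2)
b = r sin θ = 54 * -sqrt(2)/2 = -27*sqrt(2)
z = 27*sqrt(2) - 27*sqrt(2)i


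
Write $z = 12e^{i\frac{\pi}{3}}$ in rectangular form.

a = r cos θ = 12 * 1/2 = 6
b = r sin θ = 12 * sqrt(3)/2 = 6*sqrt(3)
z = 6 + 6*sqrt(3)i


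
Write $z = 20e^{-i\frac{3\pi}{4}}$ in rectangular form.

a = r cos θ = 20 * -sqrt(2)/2 = -10*sqrt(2)
b = r sin θ = 20 * -sqrt(2)/2 = -10*sqrt(2)
z = -10*sqrt(2) - 10*sqrt(2)i


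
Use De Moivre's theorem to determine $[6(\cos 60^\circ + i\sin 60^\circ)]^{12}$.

By De Moivre: z^n = r^n(cos(nθ) + i sin(nθ))
= 6^12(cos(12*60°) + i sin(12*60°))
= 2176782336(cos 0° + i sin 0°)
= 2176782336


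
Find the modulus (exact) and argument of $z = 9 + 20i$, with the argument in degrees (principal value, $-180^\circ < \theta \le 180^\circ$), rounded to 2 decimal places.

|z| = sqrt(9^2 + 20^2) = sqrt(481)
arg(z) = arctan(b/a) = arctan(20/9) (quadrant-adjusted) = 65.77°


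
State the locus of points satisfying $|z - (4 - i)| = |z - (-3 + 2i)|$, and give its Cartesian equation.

|z - z1| = |z - z2| means z is equidistant from z1 and z2,
i.e. the perpendicular bisector of the segment from (4, -1) to (-3, 2) (midpoint (1/2, 1/2)).
With z = x + yi, square both sides:
(x - 4)^2 + (y - (-1))^2 = (x - (-3))^2 + (y - 2)^2
The x^2 and y^2 terms cancel: -14x + 6y = 13 - 17 = -4
Simplify: 7x - 3y = 2
Locus: Perpendicular bisector of the segment from (4, -1) to (-3, 2): the line 7x - 3y = 2


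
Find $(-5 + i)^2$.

(a + bi)^2 = a^2 - b^2 + 2abi
= (-5)^2 - 1^2 + 2*(-5)*1i
= 24 - 10i


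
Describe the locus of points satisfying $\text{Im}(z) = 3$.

Im(z) = y where z = x + yi; the equation y = 3 is satisfied by all points with that y-coordinate
Locus: Horizontal line y = 3


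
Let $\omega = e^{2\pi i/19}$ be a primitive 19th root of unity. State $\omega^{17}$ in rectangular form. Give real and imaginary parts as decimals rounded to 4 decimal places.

ω^17 = e^(2πi·17/19) = e^(i·34π/19)
= cos(34π/19) + i sin(34π/19)
= 0.7891 - 0.6142i


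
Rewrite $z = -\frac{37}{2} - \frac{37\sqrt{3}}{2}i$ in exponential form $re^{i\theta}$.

r = |z| = sqrt((-37/2)^2 + (-37*sqrt(3)/2)^2) = sqrt(1369/4 + 4107/4) = sqrt(1369) = 37
θ = arctan(b/a) = arctan(-32.0429/-18.5) (quadrant-adjusted) = -120° = -2π/3
z = 37e^(-i*2π/3)


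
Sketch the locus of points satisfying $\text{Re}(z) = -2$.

Re(z) = x where z = x + yi; the equation x = -2 is satisfied by all points with that x-coordinate
Locus: Vertical line x = -2


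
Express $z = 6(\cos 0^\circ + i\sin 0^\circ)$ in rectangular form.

a = r cos θ = 6 * 1 = 6
b = r sin θ = 6 * 0 = 0
z = 6


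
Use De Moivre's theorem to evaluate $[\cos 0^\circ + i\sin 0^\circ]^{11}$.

By De Moivre: z^n = r^n(cos(nθ) + i sin(nθ))
= 1^11(cos(11*0°) + i sin(11*0°))
= 1(cos 0° + i sin 0°)
= 1


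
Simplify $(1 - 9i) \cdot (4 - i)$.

(a1*a2 - b1*b2) + (a1*b2 + b1*a2)i
= (4 - 9) + (-1 + (-36))i
= -5 - 37i


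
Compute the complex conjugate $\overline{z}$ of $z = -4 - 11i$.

If z = a + bi, then conjugate(z) = a - bi
conjugate(-4 - 11i) = -4 + 11i


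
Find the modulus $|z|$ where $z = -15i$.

|z| = sqrt(a^2 + b^2) = sqrt(0^2 + (-15)^2) = sqrt(225) = 15


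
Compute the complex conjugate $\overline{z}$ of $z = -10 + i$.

If z = a + bi, then conjugate(z) = a - bi
conjugate(-10 + i) = -10 - i


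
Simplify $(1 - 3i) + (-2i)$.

(1 + 0) + (-3 + (-2))i = 1 - 5i


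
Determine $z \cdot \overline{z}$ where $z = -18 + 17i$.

z * conjugate(z) = |z|^2 = a^2 + b^2
= (-18)^2 + 17^2 = 613


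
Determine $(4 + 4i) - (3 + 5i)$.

(4 - 3) + (4 - 5)i = 1 - i


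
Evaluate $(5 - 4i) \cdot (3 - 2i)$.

(a1*a2 - b1*b2) + (a1*b2 + b1*a2)i
= (15 - 8) + (-10 + (-12))i
= 7 - 22i


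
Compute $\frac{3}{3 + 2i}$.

Multiply numerator and denominator by conjugate (3 - 2i):
= (3)(3 - 2i) / (3^2 + 2^2)
= (9 - 6i) / 13
= 9/13 - (6/13)i


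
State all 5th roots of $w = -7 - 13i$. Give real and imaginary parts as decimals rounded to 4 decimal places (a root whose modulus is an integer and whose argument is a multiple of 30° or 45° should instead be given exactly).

|w| = sqrt(218) ≈ 14.764823, arg(w) ≈ 241.699244°
Root modulus = sqrt(218)^(1/5) ≈ 1.713348
Root arguments: θ_k = (arg(w) + 360°k)/5 for k = 0, 1, ..., 4
Compute each root as (root modulus)(cos θ_k + i sin θ_k) using full-precision intermediates, then round to 4 decimal places.
Roots: 1.1389 + 1.2800i, -0.8655 + 1.4787i, -1.6738 - 0.3662i, -0.1690 - 1.7050i, 1.5693 - 0.6876i


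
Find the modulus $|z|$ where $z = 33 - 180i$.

|z| = sqrt(a^2 + b^2) = sqrt(33^2 + (-180)^2) = sqrt(33489) = 183


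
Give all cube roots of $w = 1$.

|w| = 1, arg(w) = 0°
Root modulus = 1^(1/3) = 1
Root arguments: θ_k = (0° + 360°k)/3 for k = 0, 1, ..., 2
Roots: 1, -1/2 + (sqrt(3)/2)i, -1/2 - (sqrt(3)/2)i


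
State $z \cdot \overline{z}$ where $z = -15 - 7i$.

z * conjugate(z) = |z|^2 = a^2 + b^2
= (-15)^2 + (-7)^2 = 274


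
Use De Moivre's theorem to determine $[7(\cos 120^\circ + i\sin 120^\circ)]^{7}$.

By De Moivre: z^n = r^n(cos(nθ) + i sin(nθ))
= 7^7(cos(7*120°) + i sin(7*120°))
= 823543(cos 120° + i sin 120°)
= -823543/2 + (823543*sqrt(3)/2)i


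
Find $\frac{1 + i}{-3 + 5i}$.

Multiply numerator and denominator by conjugate (-3 - 5i):
= (1 + i)(-3 - 5i) / ((-3)^2 + 5^2)
= (2 - 8i) / 34
Divide through by 2: (1 - 4i) / 17
= 1/17 - (4/17)i


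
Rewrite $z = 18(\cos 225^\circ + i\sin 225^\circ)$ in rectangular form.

a = r cos θ = 18 * -sqrt(2)/2 = -9*sqrt(2)
b = r sin θ = 18 * -sqrt(2)/2 = -9*sqrt(2)
z = -9*sqrt(2) - 9*sqrt(2)i


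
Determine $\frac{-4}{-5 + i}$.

Multiply numerator and denominator by conjugate (-5 - i):
= (-4)(-5 - i) / ((-5)^2 + 1^2)
= (20 + 4i) / 26
Divide through by 2: (10 + 2i) / 13
= 10/13 + (2/13)i


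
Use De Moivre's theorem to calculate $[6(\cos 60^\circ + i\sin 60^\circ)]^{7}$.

By De Moivre: z^n = r^n(cos(nθ) + i sin(nθ))
= 6^7(cos(7*60°) + i sin(7*60°))
= 279936(cos 60° + i sin 60°)
= 139968 + 139968*sqrt(3)i


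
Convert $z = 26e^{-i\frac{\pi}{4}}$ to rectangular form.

a = r cos θ = 26 * sqrt(2)/2 = 13*sqrt(2)
b = r sin θ = 26 * -sqrt(2)/2 = -13*sqrt(2)
z = 13*sqrt(2) - 13*sqrt(2)i


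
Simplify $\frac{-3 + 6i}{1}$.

Divisor is real, so divide each part by 1:
= -3 + 6i


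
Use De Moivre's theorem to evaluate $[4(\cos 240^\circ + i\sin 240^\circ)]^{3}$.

By De Moivre: z^n = r^n(cos(nθ) + i sin(nθ))
= 4^3(cos(3*240°) + i sin(3*240°))
= 64(cos 0° + i sin 0°)
= 64


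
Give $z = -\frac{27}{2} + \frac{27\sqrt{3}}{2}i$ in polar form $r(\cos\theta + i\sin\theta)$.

r = |z| = sqrt(a^2 + b^2) = sqrt((-27/2)^2 + (27*sqrt(3)/2)^2) = sqrt(729/4 + 2187/4) = sqrt(729) = 27
θ = arctan(b/a) = arctan(23.3827/-13.5) (quadrant-adjusted) = 120°
z = 27(cos 120° + i sin 120°)


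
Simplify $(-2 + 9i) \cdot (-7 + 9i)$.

(a1*a2 - b1*b2) + (a1*b2 + b1*a2)i
= (14 - 81) + (-18 + (-63))i
= -67 - 81i


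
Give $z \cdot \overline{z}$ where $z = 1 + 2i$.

z * conjugate(z) = |z|^2 = a^2 + b^2
= 1^2 + 2^2 = 5


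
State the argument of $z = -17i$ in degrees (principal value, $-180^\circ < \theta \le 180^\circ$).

a = 0 and b < 0, so z lies on the negative imaginary axis: θ = -90°


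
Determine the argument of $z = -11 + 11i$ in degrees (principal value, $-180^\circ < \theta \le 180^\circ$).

θ = arctan(b/a) = arctan(11/-11) (quadrant-adjusted) = 135°


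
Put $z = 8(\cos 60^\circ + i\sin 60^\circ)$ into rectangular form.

a = r cos θ = 8 * 1/2 = 4
b = r sin θ = 8 * sqrt(3)/2 = 4*sqrt(3)
z = 4 + 4*sqrt(3)i


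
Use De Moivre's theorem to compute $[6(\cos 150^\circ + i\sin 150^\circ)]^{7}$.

By De Moivre: z^n = r^n(cos(nθ) + i sin(nθ))
= 6^7(cos(7*150°) + i sin(7*150°))
= 279936(cos 330° + i sin 330°)
= 139968*sqrt(3) - 139968i


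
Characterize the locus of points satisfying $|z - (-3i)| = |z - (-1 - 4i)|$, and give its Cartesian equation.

|z - z1| = |z - z2| means z is equidistant from z1 and z2,
i.e. the perpendicular bisector of the segment from (0, -3) to (-1, -4) (midpoint (-1/2, -7/2)).
With z = x + yi, square both sides:
(x - 0)^2 + (y - (-3))^2 = (x - (-1))^2 + (y - (-4))^2
The x^2 and y^2 terms cancel: -2x + (-2)y = 17 - 9 = 8
Simplify: x + y = -4
Locus: Perpendicular bisector of the segment from (0, -3) to (-1, -4): the line x + y = -4
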